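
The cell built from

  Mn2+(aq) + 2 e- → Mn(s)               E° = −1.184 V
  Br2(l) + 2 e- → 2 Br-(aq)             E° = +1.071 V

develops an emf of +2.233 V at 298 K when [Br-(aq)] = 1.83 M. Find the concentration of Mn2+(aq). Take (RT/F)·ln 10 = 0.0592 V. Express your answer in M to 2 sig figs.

With Br₂/Br⁻ at the cathode and Mn²⁺/Mn at the anode, E°cell = +1.071 − (−1.184) = +2.255 V (n = 2).
Since E = E° − (0.0592/n)·log Q, log Q = n(E° − E)/0.0592 = 0.743.
For Br2(l) + Mn(s) → 2 Br-(aq) + Mn2+(aq), the reaction quotient is Q = [Br-(aq)]^2·[Mn2+(aq)].
Isolating [Mn2+(aq)] in Q = 10^{0.743} yields log [Mn2+(aq)] = 0.218, i.e. 1.7 M.

1.7 M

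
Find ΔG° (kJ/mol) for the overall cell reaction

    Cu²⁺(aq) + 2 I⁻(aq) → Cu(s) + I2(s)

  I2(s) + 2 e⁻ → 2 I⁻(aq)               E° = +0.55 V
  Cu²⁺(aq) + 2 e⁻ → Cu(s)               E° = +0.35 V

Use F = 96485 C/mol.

+38.6 kJ/mol

In the reaction as written Cu²⁺(aq) is reduced, so the Cu²⁺/Cu couple is the cathode and I₂/I⁻ is the anode.
E°cell = +0.35 − (+0.55) = −0.20 V; balancing electrons gives n = 2.
ΔG° = −nFE°cell = −(2)(96485)(−0.20) J/mol = +38.6 kJ/mol.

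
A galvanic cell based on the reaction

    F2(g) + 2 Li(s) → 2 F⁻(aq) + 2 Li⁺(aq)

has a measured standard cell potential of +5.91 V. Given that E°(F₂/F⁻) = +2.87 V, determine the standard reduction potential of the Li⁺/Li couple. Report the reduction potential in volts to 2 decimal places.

In the reaction as written the F₂/F⁻ couple is reduced (cathode) and Li⁺/Li is oxidized (anode), so E°cell = E°(F₂/F⁻) − E°(Li⁺/Li).
E°(Li⁺/Li) = E°(cathode) − E°cell = +2.87 − (+5.91) = −3.04 V.

−3.04 V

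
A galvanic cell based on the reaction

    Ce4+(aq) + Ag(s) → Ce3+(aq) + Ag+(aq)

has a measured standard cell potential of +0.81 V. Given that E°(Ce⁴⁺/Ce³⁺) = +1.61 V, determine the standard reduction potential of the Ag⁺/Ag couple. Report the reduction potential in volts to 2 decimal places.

In the reaction as written the Ce⁴⁺/Ce³⁺ couple is reduced (cathode) and Ag⁺/Ag is oxidized (anode), so E°cell = E°(Ce⁴⁺/Ce³⁺) − E°(Ag⁺/Ag).
E°(Ag⁺/Ag) = E°(cathode) − E°cell = +1.61 − (+0.81) = +0.80 V.

+0.80 V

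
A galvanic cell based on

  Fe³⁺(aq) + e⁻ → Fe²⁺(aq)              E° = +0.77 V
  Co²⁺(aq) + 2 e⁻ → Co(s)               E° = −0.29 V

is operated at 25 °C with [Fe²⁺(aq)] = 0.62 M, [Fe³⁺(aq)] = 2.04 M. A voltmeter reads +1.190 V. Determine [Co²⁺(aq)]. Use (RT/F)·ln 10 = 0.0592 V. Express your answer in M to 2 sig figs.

0.00044 M

Fe³⁺/Fe²⁺ is the cathode (higher E°); E°cell = +0.77 − (−0.29) = +1.06 V with n = 2.
Rearranging E = E° − (0.0592/n)·log Q gives log Q = 2(+1.06 − (+1.190))/0.0592 = −4.392.
Balancing electrons gives 2 Fe³⁺(aq) + Co(s) → 2 Fe²⁺(aq) + Co²⁺(aq); thus Q = ([Fe²⁺(aq)]^2·[Co²⁺(aq)]) / [Fe³⁺(aq)]^2.
Isolating [Co²⁺(aq)] in Q = 10^{−4.392} yields log [Co²⁺(aq)] = −3.358, i.e. 0.00044 M.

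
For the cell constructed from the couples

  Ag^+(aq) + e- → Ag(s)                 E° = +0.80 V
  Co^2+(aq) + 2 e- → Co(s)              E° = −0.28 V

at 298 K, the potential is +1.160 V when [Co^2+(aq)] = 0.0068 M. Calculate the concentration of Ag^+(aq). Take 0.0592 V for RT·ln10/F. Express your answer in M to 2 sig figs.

With Ag⁺/Ag at the cathode and Co²⁺/Co at the anode, E°cell = +0.80 − (−0.28) = +1.08 V (n = 2).
Rearranging E = E° − (0.0592/n)·log Q gives log Q = 2(+1.08 − (+1.160))/0.0592 = −2.703.
The balanced reaction is 2 Ag^+(aq) + Co(s) → 2 Ag(s) + Co^2+(aq), so Q = [Co^2+(aq)] / [Ag^+(aq)]^2.
Solving for the unknown gives log [Ag^+(aq)] = 0.268, so [Ag^+(aq)] ≈ 1.9 M.

1.9 M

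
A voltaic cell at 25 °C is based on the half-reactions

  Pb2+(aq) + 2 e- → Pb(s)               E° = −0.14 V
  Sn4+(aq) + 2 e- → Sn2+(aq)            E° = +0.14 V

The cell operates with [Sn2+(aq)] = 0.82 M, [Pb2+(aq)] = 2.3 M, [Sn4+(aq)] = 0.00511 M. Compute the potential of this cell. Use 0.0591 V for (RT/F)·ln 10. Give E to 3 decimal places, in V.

The Sn⁴⁺/Sn²⁺ couple has the more positive E°, so it is the cathode; Pb²⁺/Pb is the anode.
E°cell = +0.14 − (−0.14) = +0.28 V, with n = 2 electrons transferred.
Balancing gives Sn4+(aq) + Pb(s) → Sn2+(aq) + Pb2+(aq); hence Q = ([Sn2+(aq)]·[Pb2+(aq)]) / [Sn4+(aq)] = 369 (log Q = 2.567).
E = E° − (0.0591/n)·log Q = +0.28 − (0.0591/2)(2.567) = +0.204 V.

+0.204 V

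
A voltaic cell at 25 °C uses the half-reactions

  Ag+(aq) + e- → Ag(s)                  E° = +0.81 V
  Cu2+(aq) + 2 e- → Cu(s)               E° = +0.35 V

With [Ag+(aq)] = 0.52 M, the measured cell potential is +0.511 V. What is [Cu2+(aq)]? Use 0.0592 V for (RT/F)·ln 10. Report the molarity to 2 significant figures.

Ag⁺/Ag is the cathode (higher E°); E°cell = +0.81 − (+0.35) = +0.46 V with n = 2.
Rearranging E = E° − (0.0592/n)·log Q gives log Q = 2(+0.46 − (+0.511))/0.0592 = −1.723.
Balancing electrons gives 2 Ag+(aq) + Cu(s) → 2 Ag(s) + Cu2+(aq); thus Q = [Cu2+(aq)] / [Ag+(aq)]^2.
Isolating [Cu2+(aq)] in Q = 10^{−1.723} yields log [Cu2+(aq)] = −2.291, i.e. 0.0051 M.

0.0051 M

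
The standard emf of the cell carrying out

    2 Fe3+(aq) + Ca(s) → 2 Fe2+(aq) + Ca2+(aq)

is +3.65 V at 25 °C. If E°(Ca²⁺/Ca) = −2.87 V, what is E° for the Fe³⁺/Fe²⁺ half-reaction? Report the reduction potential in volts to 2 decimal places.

+0.78 V

In the reaction as written the Fe³⁺/Fe²⁺ couple is reduced (cathode) and Ca²⁺/Ca is oxidized (anode), so E°cell = E°(Fe³⁺/Fe²⁺) − E°(Ca²⁺/Ca).
E°(Fe³⁺/Fe²⁺) = E°cell + E°(anode) = +3.65 + (−2.87) = +0.78 V.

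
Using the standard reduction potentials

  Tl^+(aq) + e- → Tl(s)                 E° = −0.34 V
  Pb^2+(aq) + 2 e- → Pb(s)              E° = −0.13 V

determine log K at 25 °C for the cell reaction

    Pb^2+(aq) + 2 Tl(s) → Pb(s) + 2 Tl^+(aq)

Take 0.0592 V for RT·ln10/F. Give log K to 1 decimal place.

log K = 7.1

The Pb²⁺/Pb couple is reduced (cathode); E°cell = −0.13 − (−0.34) = +0.21 V with n = 2.
At equilibrium E = 0, so log K = nE°cell / 0.0592 = (2)(+0.21) / 0.0592 = 7.1.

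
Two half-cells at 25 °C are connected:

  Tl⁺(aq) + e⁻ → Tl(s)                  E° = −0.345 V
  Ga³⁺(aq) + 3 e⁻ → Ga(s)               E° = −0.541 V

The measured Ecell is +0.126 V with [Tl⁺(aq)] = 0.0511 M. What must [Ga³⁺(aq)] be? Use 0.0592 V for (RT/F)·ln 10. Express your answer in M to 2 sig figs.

0.47 M

The Tl⁺/Tl couple has the larger reduction potential, so it is the cathode: E°cell = −0.345 − (−0.541) = +0.196 V and n = 3.
Since E = E° − (0.0592/n)·log Q, log Q = n(E° − E)/0.0592 = 3.547.
For 3 Tl⁺(aq) + Ga(s) → 3 Tl(s) + Ga³⁺(aq), the reaction quotient is Q = [Ga³⁺(aq)] / [Tl⁺(aq)]^3.
Isolating [Ga³⁺(aq)] in Q = 10^{3.547} yields log [Ga³⁺(aq)] = −0.328, i.e. 0.47 M.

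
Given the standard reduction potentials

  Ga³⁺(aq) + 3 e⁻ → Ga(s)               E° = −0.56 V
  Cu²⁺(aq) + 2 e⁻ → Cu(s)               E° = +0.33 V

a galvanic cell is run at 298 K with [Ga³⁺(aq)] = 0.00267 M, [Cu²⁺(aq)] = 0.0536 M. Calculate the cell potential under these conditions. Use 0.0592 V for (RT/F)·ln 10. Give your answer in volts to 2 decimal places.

Since E°(Cu²⁺/Cu) > E°(Ga³⁺/Ga), Cu²⁺/Cu serves as the cathode.
The standard potential is +0.33 − (−0.56) = +0.89 V and the balanced reaction transfers n = 6 electrons.
For the overall reaction 3 Cu²⁺(aq) + 2 Ga(s) → 3 Cu(s) + 2 Ga³⁺(aq), Q = [Ga³⁺(aq)]^2 / [Cu²⁺(aq)]^3 = 0.0463, giving log Q = −1.334.
By the Nernst equation, E = +0.89 − (0.0592/6)·(−1.334) = +0.90 V.

+0.90 V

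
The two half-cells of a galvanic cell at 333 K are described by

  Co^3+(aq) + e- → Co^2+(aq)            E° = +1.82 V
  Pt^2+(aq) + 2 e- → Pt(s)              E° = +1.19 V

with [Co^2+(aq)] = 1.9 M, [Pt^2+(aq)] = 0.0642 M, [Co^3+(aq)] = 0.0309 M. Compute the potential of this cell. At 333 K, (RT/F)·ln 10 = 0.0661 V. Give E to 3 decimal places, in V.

Co³⁺/Co²⁺ is reduced (cathode, E° = +1.82 V) and Pt²⁺/Pt is oxidized (anode).
E°cell = E°cat − E°an = +1.82 − (+1.19) = +0.63 V; n = 2.
The balanced reaction is 2 Co^3+(aq) + Pt(s) → 2 Co^2+(aq) + Pt^2+(aq), so Q = ([Co^2+(aq)]^2·[Pt^2+(aq)]) / [Co^3+(aq)]^2 = 243 and log Q = 2.385.
Applying E = E° − (RT ln10/nF)·log Q gives +0.63 − (0.0661/2)(2.385) = +0.551 V.

+0.551 V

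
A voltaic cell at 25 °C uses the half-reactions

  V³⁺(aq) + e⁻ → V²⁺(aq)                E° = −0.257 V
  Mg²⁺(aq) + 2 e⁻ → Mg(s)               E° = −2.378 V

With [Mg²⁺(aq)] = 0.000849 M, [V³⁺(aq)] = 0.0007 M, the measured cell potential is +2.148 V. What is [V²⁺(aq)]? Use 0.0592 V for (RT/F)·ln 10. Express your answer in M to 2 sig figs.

0.0084 M

The V³⁺/V²⁺ couple has the larger reduction potential, so it is the cathode: E°cell = −0.257 − (−2.378) = +2.121 V and n = 2.
From the Nernst equation, log Q = n(E° − E)/0.0592 = 2·(+2.121 − (+2.148))/0.0592 = −0.912.
For 2 V³⁺(aq) + Mg(s) → 2 V²⁺(aq) + Mg²⁺(aq), the reaction quotient is Q = ([V²⁺(aq)]^2·[Mg²⁺(aq)]) / [V³⁺(aq)]^2.
Solving for the unknown gives log [V²⁺(aq)] = −2.075, so [V²⁺(aq)] ≈ 0.0084 M.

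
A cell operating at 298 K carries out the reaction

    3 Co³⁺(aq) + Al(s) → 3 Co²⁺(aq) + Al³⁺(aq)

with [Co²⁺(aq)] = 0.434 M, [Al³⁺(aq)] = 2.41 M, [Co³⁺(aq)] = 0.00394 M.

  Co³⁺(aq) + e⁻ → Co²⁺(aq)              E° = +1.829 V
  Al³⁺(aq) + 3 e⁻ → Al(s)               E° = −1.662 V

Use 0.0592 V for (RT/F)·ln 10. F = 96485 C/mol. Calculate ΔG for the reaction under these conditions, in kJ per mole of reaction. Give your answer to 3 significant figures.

−973 kJ/mol

With Co³⁺/Co²⁺ reduced at the cathode, E°cell = +1.829 − (−1.662) = +3.491 V and n = 3.
The reaction quotient is ([Co²⁺(aq)]^3·[Al³⁺(aq)]) / [Co³⁺(aq)]^3 = 3.22×10^6; by Nernst, E = +3.491 − (0.0592/3)(6.508) = +3.3626 V.
Finally ΔG = −nFE = −(3)(96485 C/mol)(+3.3626 V) = −973 kJ/mol.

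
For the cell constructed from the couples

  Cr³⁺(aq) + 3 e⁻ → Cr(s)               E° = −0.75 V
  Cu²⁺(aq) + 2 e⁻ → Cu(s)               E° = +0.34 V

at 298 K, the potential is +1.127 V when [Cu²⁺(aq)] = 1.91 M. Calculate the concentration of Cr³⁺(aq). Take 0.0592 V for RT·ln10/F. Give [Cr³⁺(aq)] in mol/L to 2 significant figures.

0.035 M

With Cu²⁺/Cu at the cathode and Cr³⁺/Cr at the anode, E°cell = +0.34 − (−0.75) = +1.09 V (n = 6).
Since E = E° − (0.0592/n)·log Q, log Q = n(E° − E)/0.0592 = −3.750.
For 3 Cu²⁺(aq) + 2 Cr(s) → 3 Cu(s) + 2 Cr³⁺(aq), the reaction quotient is Q = [Cr³⁺(aq)]^2 / [Cu²⁺(aq)]^3.
Solving for the unknown gives log [Cr³⁺(aq)] = −1.453, so [Cr³⁺(aq)] ≈ 0.035 M.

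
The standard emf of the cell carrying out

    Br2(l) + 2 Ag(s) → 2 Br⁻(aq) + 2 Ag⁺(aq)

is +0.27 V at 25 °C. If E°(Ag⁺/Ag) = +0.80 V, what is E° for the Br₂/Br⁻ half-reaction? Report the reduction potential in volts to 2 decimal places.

In the reaction as written the Br₂/Br⁻ couple is reduced (cathode) and Ag⁺/Ag is oxidized (anode), so E°cell = E°(Br₂/Br⁻) − E°(Ag⁺/Ag).
E°(Br₂/Br⁻) = E°cell + E°(anode) = +0.27 + (+0.80) = +1.07 V.

+1.07 V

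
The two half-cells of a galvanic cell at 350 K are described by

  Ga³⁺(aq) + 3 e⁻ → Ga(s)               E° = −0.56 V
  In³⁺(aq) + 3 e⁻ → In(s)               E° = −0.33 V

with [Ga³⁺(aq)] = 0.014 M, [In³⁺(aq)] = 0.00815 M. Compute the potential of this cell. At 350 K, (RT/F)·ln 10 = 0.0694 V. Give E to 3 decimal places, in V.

+0.225 V

In³⁺/In is reduced (cathode, E° = −0.33 V) and Ga³⁺/Ga is oxidized (anode).
E°cell = −0.33 − (−0.56) = +0.23 V, with n = 3 electrons transferred.
Balancing gives In³⁺(aq) + Ga(s) → In(s) + Ga³⁺(aq); hence Q = [Ga³⁺(aq)] / [In³⁺(aq)] = 1.72 (log Q = 0.235).
Applying E = E° − (RT ln10/nF)·log Q gives +0.23 − (0.0694/3)(0.235) = +0.225 V.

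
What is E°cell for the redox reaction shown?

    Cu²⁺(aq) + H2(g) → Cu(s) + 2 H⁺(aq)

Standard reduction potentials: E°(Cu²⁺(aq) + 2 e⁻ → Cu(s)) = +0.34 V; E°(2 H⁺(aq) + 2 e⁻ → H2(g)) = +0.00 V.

+0.34 V

In the reaction as written, Cu²⁺(aq) is reduced (cathode) and H⁺(aq) is produced by oxidation at the anode.
E°cell = E°(cathode) − E°(anode) = +0.34 − (+0.00) = +0.34 V.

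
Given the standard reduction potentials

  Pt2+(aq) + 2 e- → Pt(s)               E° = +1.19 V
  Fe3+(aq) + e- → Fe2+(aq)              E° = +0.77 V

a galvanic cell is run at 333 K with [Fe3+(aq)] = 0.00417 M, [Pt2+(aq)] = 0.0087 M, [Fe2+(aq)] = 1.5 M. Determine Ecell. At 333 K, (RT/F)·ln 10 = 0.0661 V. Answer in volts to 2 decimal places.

+0.52 V

The Pt²⁺/Pt couple has the more positive E°, so it is the cathode; Fe³⁺/Fe²⁺ is the anode.
E°cell = E°cat − E°an = +1.19 − (+0.77) = +0.42 V; n = 2.
For the overall reaction Pt2+(aq) + 2 Fe2+(aq) → Pt(s) + 2 Fe3+(aq), Q = [Fe3+(aq)]^2 / ([Pt2+(aq)]·[Fe2+(aq)]^2) = 0.000888, giving log Q = −3.051.
Applying E = E° − (RT ln10/nF)·log Q gives +0.42 − (0.0661/2)(−3.051) = +0.52 V.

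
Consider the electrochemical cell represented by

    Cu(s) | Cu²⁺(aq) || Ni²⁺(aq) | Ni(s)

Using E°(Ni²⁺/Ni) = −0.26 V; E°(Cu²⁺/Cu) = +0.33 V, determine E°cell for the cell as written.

By convention the left-hand electrode in cell notation is the anode (oxidation) and the right-hand electrode is the cathode (reduction).
E°cell = E°(right) − E°(left) = −0.26 − (+0.33) = −0.59 V.
The negative sign shows that, as written, the cell would require an external voltage to drive the reaction.

−0.59 V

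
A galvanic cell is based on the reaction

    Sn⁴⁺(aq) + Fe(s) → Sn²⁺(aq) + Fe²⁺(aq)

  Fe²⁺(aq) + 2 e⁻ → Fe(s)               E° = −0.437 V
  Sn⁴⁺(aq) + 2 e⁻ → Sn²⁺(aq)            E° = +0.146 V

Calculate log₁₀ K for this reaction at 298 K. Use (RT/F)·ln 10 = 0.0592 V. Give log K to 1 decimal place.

The Sn⁴⁺/Sn²⁺ couple is reduced (cathode); E°cell = +0.146 − (−0.437) = +0.583 V with n = 2.
At equilibrium E = 0, so log K = nE°cell / 0.0592 = (2)(+0.583) / 0.0592 = 19.7.

log K = 19.7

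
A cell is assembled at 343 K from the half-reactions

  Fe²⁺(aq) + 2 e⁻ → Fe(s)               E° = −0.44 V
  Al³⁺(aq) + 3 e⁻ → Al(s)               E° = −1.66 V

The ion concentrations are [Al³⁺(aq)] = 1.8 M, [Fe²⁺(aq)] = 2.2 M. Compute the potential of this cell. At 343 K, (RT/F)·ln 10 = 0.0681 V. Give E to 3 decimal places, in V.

+1.226 V

Fe²⁺/Fe is reduced (cathode, E° = −0.44 V) and Al³⁺/Al is oxidized (anode).
The standard potential is −0.44 − (−1.66) = +1.22 V and the balanced reaction transfers n = 6 electrons.
Balancing gives 3 Fe²⁺(aq) + 2 Al(s) → 3 Fe(s) + 2 Al³⁺(aq); hence Q = [Al³⁺(aq)]^2 / [Fe²⁺(aq)]^3 = 0.304 (log Q = −0.517).
Applying E = E° − (RT ln10/nF)·log Q gives +1.22 − (0.0681/6)(−0.517) = +1.226 V.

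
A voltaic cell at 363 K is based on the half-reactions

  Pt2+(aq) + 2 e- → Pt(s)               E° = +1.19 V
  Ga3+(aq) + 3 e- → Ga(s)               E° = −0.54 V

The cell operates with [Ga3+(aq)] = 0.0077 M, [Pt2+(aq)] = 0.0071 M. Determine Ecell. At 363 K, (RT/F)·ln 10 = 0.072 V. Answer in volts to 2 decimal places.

Pt²⁺/Pt is reduced (cathode, E° = +1.19 V) and Ga³⁺/Ga is oxidized (anode).
The standard potential is +1.19 − (−0.54) = +1.73 V and the balanced reaction transfers n = 6 electrons.
Balancing gives 3 Pt2+(aq) + 2 Ga(s) → 3 Pt(s) + 2 Ga3+(aq); hence Q = [Ga3+(aq)]^2 / [Pt2+(aq)]^3 = 166 (log Q = 2.219).
E = E° − (0.072/n)·log Q = +1.73 − (0.072/6)(2.219) = +1.70 V.

+1.70 V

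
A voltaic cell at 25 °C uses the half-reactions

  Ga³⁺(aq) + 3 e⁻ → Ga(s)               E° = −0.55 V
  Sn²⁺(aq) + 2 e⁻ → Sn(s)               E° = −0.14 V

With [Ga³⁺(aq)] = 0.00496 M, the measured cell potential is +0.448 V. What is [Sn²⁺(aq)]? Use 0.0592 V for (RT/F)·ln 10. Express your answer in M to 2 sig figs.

With Sn²⁺/Sn at the cathode and Ga³⁺/Ga at the anode, E°cell = −0.14 − (−0.55) = +0.41 V (n = 6).
Since E = E° − (0.0592/n)·log Q, log Q = n(E° − E)/0.0592 = −3.851.
For 3 Sn²⁺(aq) + 2 Ga(s) → 3 Sn(s) + 2 Ga³⁺(aq), the reaction quotient is Q = [Ga³⁺(aq)]^2 / [Sn²⁺(aq)]^3.
Solving for the unknown gives log [Sn²⁺(aq)] = −0.253, so [Sn²⁺(aq)] ≈ 0.56 M.

0.56 M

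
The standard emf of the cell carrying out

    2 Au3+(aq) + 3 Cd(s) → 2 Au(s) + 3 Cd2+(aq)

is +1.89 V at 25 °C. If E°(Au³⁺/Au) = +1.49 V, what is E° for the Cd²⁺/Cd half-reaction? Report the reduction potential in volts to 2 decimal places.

In the reaction as written the Au³⁺/Au couple is reduced (cathode) and Cd²⁺/Cd is oxidized (anode), so E°cell = E°(Au³⁺/Au) − E°(Cd²⁺/Cd).
E°(Cd²⁺/Cd) = E°(cathode) − E°cell = +1.49 − (+1.89) = −0.40 V.

−0.40 V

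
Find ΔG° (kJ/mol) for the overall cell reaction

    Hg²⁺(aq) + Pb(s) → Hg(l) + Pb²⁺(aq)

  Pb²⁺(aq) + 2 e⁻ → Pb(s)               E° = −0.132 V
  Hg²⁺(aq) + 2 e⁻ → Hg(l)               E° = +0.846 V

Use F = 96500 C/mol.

−189 kJ/mol

In the reaction as written Hg²⁺(aq) is reduced, so the Hg²⁺/Hg couple is the cathode and Pb²⁺/Pb is the anode.
E°cell = +0.846 − (−0.132) = +0.978 V; balancing electrons gives n = 2.
ΔG° = −nFE°cell = −(2)(96500)(+0.978) J/mol = −189 kJ/mol.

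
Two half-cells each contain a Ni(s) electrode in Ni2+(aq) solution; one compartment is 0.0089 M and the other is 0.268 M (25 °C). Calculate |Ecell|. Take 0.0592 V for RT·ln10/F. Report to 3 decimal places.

For a concentration cell E°cell = 0, since both electrodes use the same couple.
The compartment with the higher Ni2+(aq) concentration (0.268 M) acts as the cathode; ions are reduced there and produced at the dilute (0.0089 M) anode.
With n = 2, Ecell = −(0.0592/2)·log([dilute]/[conc]) = −(0.0592/2)·log(0.0089/0.268) = +0.044 V.

0.044 V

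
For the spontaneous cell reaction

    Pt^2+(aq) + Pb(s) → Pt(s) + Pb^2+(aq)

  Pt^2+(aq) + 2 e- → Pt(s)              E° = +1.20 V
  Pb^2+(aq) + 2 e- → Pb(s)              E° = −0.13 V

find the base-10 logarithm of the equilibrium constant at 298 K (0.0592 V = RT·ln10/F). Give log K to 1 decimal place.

The Pt²⁺/Pt couple is reduced (cathode); E°cell = +1.20 − (−0.13) = +1.33 V with n = 2.
At equilibrium E = 0, so log K = nE°cell / 0.0592 = (2)(+1.33) / 0.0592 = 44.9.

log K = 44.9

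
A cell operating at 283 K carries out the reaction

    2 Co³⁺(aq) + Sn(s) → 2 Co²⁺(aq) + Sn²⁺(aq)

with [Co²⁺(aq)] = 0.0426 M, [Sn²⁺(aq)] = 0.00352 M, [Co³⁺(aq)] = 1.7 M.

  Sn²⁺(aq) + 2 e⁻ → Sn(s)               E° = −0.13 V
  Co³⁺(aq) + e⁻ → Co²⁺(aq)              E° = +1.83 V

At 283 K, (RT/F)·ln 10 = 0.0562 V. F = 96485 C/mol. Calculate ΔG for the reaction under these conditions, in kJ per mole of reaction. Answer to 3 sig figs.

The standard cell potential is +1.83 − (−0.13) = +1.96 V, with n = 2 electrons in the balanced equation.
Here Q = ([Co²⁺(aq)]^2·[Sn²⁺(aq)]) / [Co³⁺(aq)]^2 = 2.21×10^−6 (log Q = −5.656), giving E = +1.96 − (0.0562/2)·(−5.656) = +2.1189 V.
Then ΔG = −nFE = −2 × 96485 × +2.1189 J/mol = −409 kJ/mol.

−409 kJ/mol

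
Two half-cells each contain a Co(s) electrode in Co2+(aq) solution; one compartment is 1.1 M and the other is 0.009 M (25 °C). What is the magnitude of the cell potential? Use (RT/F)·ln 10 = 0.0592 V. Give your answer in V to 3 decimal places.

For a concentration cell E°cell = 0, since both electrodes use the same couple.
The compartment with the higher Co2+(aq) concentration (1.1 M) acts as the cathode; ions are reduced there and produced at the dilute (0.009 M) anode.
With n = 2, Ecell = −(0.0592/2)·log([dilute]/[conc]) = −(0.0592/2)·log(0.009/1.1) = +0.062 V.

0.062 V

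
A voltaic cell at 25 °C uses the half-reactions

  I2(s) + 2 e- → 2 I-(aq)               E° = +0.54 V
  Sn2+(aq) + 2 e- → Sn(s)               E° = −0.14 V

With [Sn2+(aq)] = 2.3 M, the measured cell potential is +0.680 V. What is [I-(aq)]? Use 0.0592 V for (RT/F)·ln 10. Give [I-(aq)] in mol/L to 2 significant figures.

0.66 M

I₂/I⁻ is the cathode (higher E°); E°cell = +0.54 − (−0.14) = +0.68 V with n = 2.
Since E = E° − (0.0592/n)·log Q, log Q = n(E° − E)/0.0592 = 0.000.
For I2(s) + Sn(s) → 2 I-(aq) + Sn2+(aq), the reaction quotient is Q = [I-(aq)]^2·[Sn2+(aq)].
Substituting the known concentrations and solving, log [I-(aq)] = −0.181 and [I-(aq)] = 0.66 M.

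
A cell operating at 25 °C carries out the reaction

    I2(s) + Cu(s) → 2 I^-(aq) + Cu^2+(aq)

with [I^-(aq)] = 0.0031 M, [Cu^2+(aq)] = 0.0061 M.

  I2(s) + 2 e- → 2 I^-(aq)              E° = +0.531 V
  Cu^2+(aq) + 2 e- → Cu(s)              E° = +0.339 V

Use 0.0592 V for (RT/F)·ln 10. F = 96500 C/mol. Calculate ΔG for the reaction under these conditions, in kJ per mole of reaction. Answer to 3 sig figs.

−78.4 kJ/mol

With I₂/I⁻ reduced at the cathode, E°cell = +0.531 − (+0.339) = +0.192 V and n = 2.
The reaction quotient is [I^-(aq)]^2·[Cu^2+(aq)] = 5.86×10^−8; by Nernst, E = +0.192 − (0.0592/2)(−7.232) = +0.4061 V.
Then ΔG = −nFE = −2 × 96500 × +0.4061 J/mol = −78.4 kJ/mol.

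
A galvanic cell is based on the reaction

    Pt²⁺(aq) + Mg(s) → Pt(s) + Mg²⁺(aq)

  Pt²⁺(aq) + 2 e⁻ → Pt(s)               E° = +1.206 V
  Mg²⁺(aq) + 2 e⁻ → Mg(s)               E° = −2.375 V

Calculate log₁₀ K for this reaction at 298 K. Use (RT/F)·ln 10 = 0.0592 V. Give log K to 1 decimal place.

log K = 121.0

The Pt²⁺/Pt couple is reduced (cathode); E°cell = +1.206 − (−2.375) = +3.581 V with n = 2.
At equilibrium E = 0, so log K = nE°cell / 0.0592 = (2)(+3.581) / 0.0592 = 121.0.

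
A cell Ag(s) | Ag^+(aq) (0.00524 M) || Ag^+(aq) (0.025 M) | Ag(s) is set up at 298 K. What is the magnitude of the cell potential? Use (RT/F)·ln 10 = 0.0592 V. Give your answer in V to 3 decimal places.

For a concentration cell E°cell = 0, since both electrodes use the same couple.
The compartment with the higher Ag^+(aq) concentration (0.025 M) acts as the cathode; ions are reduced there and produced at the dilute (0.00524 M) anode.
With n = 1, Ecell = −(0.0592/1)·log([dilute]/[conc]) = −(0.0592/1)·log(0.00524/0.025) = +0.040 V.

0.040 V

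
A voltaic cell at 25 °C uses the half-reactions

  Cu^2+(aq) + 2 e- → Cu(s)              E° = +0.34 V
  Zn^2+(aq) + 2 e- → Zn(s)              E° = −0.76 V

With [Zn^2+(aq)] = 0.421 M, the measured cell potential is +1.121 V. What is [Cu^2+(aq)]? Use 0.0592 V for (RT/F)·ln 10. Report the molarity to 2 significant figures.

2.2 M

With Cu²⁺/Cu at the cathode and Zn²⁺/Zn at the anode, E°cell = +0.34 − (−0.76) = +1.10 V (n = 2).
Since E = E° − (0.0592/n)·log Q, log Q = n(E° − E)/0.0592 = −0.709.
For Cu^2+(aq) + Zn(s) → Cu(s) + Zn^2+(aq), the reaction quotient is Q = [Zn^2+(aq)] / [Cu^2+(aq)].
Isolating [Cu^2+(aq)] in Q = 10^{−0.709} yields log [Cu^2+(aq)] = 0.333, i.e. 2.2 M.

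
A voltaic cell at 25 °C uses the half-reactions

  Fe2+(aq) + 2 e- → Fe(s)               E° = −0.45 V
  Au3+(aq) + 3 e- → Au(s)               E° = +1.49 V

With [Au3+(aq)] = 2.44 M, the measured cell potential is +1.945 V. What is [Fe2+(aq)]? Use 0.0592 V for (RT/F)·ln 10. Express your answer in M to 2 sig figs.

Au³⁺/Au is the cathode (higher E°); E°cell = +1.49 − (−0.45) = +1.94 V with n = 6.
Rearranging E = E° − (0.0592/n)·log Q gives log Q = 6(+1.94 − (+1.945))/0.0592 = −0.507.
The balanced reaction is 2 Au3+(aq) + 3 Fe(s) → 2 Au(s) + 3 Fe2+(aq), so Q = [Fe2+(aq)]^3 / [Au3+(aq)]^2.
Solving for the unknown gives log [Fe2+(aq)] = 0.089, so [Fe2+(aq)] ≈ 1.2 M.

1.2 M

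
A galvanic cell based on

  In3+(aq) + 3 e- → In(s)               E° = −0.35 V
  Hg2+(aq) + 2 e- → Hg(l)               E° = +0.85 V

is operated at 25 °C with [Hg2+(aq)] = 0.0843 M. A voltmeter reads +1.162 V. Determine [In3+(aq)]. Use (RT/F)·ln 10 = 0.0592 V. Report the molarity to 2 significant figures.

With Hg²⁺/Hg at the cathode and In³⁺/In at the anode, E°cell = +0.85 − (−0.35) = +1.20 V (n = 6).
Since E = E° − (0.0592/n)·log Q, log Q = n(E° − E)/0.0592 = 3.851.
For 3 Hg2+(aq) + 2 In(s) → 3 Hg(l) + 2 In3+(aq), the reaction quotient is Q = [In3+(aq)]^2 / [Hg2+(aq)]^3.
Solving for the unknown gives log [In3+(aq)] = 0.314, so [In3+(aq)] ≈ 2.1 M.

2.1 M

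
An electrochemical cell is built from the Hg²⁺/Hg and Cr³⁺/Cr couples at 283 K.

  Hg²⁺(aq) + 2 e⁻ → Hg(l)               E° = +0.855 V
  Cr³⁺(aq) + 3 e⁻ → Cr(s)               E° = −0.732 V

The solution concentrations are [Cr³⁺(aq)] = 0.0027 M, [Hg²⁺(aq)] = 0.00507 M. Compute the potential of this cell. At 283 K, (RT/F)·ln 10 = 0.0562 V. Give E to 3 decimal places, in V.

+1.571 V

The Hg²⁺/Hg couple has the more positive E°, so it is the cathode; Cr³⁺/Cr is the anode.
E°cell = +0.855 − (−0.732) = +1.587 V, with n = 6 electrons transferred.
For the overall reaction 3 Hg²⁺(aq) + 2 Cr(s) → 3 Hg(l) + 2 Cr³⁺(aq), Q = [Cr³⁺(aq)]^2 / [Hg²⁺(aq)]^3 = 55.9, giving log Q = 1.748.
By the Nernst equation, E = +1.587 − (0.0562/6)·(1.748) = +1.571 V.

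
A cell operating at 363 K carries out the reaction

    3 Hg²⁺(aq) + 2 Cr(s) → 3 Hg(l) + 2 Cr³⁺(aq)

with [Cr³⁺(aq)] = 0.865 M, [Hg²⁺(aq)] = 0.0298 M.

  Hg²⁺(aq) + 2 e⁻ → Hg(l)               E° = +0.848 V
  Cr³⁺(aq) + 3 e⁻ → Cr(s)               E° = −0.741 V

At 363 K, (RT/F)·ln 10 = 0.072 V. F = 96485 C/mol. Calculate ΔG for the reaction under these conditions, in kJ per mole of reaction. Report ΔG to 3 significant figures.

E°cell = +0.848 − (−0.741) = +1.589 V; the balanced reaction transfers n = 6 electrons.
Here Q = [Cr³⁺(aq)]^2 / [Hg²⁺(aq)]^3 = 2.83×10^4 (log Q = 4.451), giving E = +1.589 − (0.072/6)·(4.451) = +1.5356 V.
Then ΔG = −nFE = −6 × 96485 × +1.5356 J/mol = −889 kJ/mol.

−889 kJ/mol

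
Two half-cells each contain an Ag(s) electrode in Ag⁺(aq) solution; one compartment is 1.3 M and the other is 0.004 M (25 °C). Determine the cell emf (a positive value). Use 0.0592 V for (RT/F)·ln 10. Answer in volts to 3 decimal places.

For a concentration cell E°cell = 0, since both electrodes use the same couple.
The compartment with the higher Ag⁺(aq) concentration (1.3 M) acts as the cathode; ions are reduced there and produced at the dilute (0.004 M) anode.
With n = 1, Ecell = −(0.0592/1)·log([dilute]/[conc]) = −(0.0592/1)·log(0.004/1.3) = +0.149 V.

0.149 V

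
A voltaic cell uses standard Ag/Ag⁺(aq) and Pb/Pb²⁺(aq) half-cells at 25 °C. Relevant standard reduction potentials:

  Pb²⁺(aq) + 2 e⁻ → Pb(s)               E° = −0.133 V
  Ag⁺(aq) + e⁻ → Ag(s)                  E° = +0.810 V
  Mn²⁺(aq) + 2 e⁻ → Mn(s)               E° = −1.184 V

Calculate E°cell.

+0.943 V

Of the two couples in this cell, the one with the more positive reduction potential is reduced at the cathode: here that is Ag⁺/Ag (+0.810 V); Pb²⁺/Pb (−0.133 V) is the anode.
E°cell = E°(cathode) − E°(anode) = +0.810 − (−0.133) = +0.943 V.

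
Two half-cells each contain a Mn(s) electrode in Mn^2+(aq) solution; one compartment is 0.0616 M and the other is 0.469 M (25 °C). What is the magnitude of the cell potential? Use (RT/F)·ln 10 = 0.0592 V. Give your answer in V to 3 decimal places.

For a concentration cell E°cell = 0, since both electrodes use the same couple.
The compartment with the higher Mn^2+(aq) concentration (0.469 M) acts as the cathode; ions are reduced there and produced at the dilute (0.0616 M) anode.
With n = 2, Ecell = −(0.0592/2)·log([dilute]/[conc]) = −(0.0592/2)·log(0.0616/0.469) = +0.026 V.

0.026 V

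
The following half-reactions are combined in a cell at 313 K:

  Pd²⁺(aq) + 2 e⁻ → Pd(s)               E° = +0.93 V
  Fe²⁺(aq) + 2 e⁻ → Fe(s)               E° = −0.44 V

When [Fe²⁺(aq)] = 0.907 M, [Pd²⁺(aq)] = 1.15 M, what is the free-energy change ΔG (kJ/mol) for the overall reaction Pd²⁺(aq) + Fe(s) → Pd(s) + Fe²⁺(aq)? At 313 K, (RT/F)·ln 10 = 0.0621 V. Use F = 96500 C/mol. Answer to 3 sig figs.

The standard cell potential is +0.93 − (−0.44) = +1.37 V, with n = 2 electrons in the balanced equation.
The reaction quotient is [Fe²⁺(aq)] / [Pd²⁺(aq)] = 0.789; by Nernst, E = +1.37 − (0.0621/2)(−0.103) = +1.3732 V.
ΔG = −nFE = −(2)(96500)(+1.3732) J/mol = −265 kJ/mol.

−265 kJ/mol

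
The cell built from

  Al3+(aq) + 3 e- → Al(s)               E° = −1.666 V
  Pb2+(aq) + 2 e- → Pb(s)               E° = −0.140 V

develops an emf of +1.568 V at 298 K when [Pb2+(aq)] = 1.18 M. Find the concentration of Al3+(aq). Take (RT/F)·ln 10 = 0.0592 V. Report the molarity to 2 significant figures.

0.0095 M

The Pb²⁺/Pb couple has the larger reduction potential, so it is the cathode: E°cell = −0.140 − (−1.666) = +1.526 V and n = 6.
From the Nernst equation, log Q = n(E° − E)/0.0592 = 6·(+1.526 − (+1.568))/0.0592 = −4.257.
The balanced reaction is 3 Pb2+(aq) + 2 Al(s) → 3 Pb(s) + 2 Al3+(aq), so Q = [Al3+(aq)]^2 / [Pb2+(aq)]^3.
Substituting the known concentrations and solving, log [Al3+(aq)] = −2.021 and [Al3+(aq)] = 0.0095 M.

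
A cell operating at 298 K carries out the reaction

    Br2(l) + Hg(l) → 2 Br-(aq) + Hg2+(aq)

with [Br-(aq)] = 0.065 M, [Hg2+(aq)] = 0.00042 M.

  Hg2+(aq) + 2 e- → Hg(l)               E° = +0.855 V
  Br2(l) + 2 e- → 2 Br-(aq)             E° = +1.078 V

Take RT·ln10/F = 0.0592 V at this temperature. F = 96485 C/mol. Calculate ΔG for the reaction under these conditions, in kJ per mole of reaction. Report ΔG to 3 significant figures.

−75.9 kJ/mol

With Br₂/Br⁻ reduced at the cathode, E°cell = +1.078 − (+0.855) = +0.223 V and n = 2.
Here Q = [Br-(aq)]^2·[Hg2+(aq)] = 1.77×10^−6 (log Q = −5.751), giving E = +0.223 − (0.0592/2)·(−5.751) = +0.3932 V.
Then ΔG = −nFE = −2 × 96485 × +0.3932 J/mol = −75.9 kJ/mol.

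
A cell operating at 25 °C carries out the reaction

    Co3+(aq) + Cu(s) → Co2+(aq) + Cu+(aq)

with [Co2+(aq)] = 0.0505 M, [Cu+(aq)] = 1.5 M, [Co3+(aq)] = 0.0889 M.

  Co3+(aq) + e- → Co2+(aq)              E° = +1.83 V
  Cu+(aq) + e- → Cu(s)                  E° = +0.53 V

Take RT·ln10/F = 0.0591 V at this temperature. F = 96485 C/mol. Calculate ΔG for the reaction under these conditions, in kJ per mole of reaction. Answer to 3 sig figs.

−126 kJ/mol

With Co³⁺/Co²⁺ reduced at the cathode, E°cell = +1.83 − (+0.53) = +1.30 V and n = 1.
Q = ([Co2+(aq)]·[Cu+(aq)]) / [Co3+(aq)] = 0.852, so log Q = −0.070 and E = +1.30 − (0.0591/1)(−0.070) = +1.3041 V.
ΔG = −nFE = −(1)(96485)(+1.3041) J/mol = −126 kJ/mol.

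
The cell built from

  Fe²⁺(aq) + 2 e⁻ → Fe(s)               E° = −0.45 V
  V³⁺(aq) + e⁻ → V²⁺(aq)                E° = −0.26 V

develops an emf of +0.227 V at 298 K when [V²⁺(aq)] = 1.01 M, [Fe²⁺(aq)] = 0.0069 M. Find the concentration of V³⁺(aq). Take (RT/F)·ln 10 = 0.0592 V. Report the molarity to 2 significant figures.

V³⁺/V²⁺ is the cathode (higher E°); E°cell = −0.26 − (−0.45) = +0.19 V with n = 2.
Rearranging E = E° − (0.0592/n)·log Q gives log Q = 2(+0.19 − (+0.227))/0.0592 = −1.250.
The balanced reaction is 2 V³⁺(aq) + Fe(s) → 2 V²⁺(aq) + Fe²⁺(aq), so Q = ([V²⁺(aq)]^2·[Fe²⁺(aq)]) / [V³⁺(aq)]^2.
Isolating [V³⁺(aq)] in Q = 10^{−1.250} yields log [V³⁺(aq)] = −0.451, i.e. 0.35 M.

0.35 M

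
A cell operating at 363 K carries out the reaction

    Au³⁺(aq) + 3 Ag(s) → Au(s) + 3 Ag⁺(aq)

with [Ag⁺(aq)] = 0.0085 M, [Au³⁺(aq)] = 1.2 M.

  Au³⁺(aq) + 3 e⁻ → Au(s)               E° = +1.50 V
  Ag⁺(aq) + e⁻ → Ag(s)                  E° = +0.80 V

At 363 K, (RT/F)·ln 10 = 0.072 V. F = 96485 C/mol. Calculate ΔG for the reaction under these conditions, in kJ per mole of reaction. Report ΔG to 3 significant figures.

E°cell = +1.50 − (+0.80) = +0.70 V; the balanced reaction transfers n = 3 electrons.
The reaction quotient is [Ag⁺(aq)]^3 / [Au³⁺(aq)] = 5.12×10^−7; by Nernst, E = +0.70 − (0.072/3)(−6.291) = +0.8510 V.
Then ΔG = −nFE = −3 × 96485 × +0.8510 J/mol = −246 kJ/mol.

−246 kJ/mol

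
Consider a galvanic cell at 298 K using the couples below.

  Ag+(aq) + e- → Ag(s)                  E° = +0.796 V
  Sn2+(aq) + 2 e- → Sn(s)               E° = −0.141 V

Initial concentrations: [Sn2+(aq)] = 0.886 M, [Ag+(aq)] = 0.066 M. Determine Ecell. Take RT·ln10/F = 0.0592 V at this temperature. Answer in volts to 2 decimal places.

Ag⁺/Ag is reduced (cathode, E° = +0.796 V) and Sn²⁺/Sn is oxidized (anode).
E°cell = +0.796 − (−0.141) = +0.937 V, with n = 2 electrons transferred.
The balanced reaction is 2 Ag+(aq) + Sn(s) → 2 Ag(s) + Sn2+(aq), so Q = [Sn2+(aq)] / [Ag+(aq)]^2 = 203 and log Q = 2.308.
Applying E = E° − (RT ln10/nF)·log Q gives +0.937 − (0.0592/2)(2.308) = +0.87 V.

+0.87 V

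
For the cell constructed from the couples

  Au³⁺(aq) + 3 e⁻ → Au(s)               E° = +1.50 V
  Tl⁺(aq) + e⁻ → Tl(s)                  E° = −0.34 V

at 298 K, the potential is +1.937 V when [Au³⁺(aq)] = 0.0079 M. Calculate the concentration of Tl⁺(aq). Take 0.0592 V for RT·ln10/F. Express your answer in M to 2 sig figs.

0.0046 M

With Au³⁺/Au at the cathode and Tl⁺/Tl at the anode, E°cell = +1.50 − (−0.34) = +1.84 V (n = 3).
Rearranging E = E° − (0.0592/n)·log Q gives log Q = 3(+1.84 − (+1.937))/0.0592 = −4.916.
For Au³⁺(aq) + 3 Tl(s) → Au(s) + 3 Tl⁺(aq), the reaction quotient is Q = [Tl⁺(aq)]^3 / [Au³⁺(aq)].
Substituting the known concentrations and solving, log [Tl⁺(aq)] = −2.339 and [Tl⁺(aq)] = 0.0046 M.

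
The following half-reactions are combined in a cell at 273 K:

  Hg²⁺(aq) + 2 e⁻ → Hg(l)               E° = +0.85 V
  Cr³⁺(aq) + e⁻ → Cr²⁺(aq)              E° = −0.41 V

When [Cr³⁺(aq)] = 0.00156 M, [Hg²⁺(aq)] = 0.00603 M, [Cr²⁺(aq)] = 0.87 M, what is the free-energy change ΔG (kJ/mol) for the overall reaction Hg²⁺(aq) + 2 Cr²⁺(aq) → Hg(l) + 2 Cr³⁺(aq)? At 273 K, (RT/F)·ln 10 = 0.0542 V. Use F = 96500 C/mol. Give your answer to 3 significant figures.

The standard cell potential is +0.85 − (−0.41) = +1.26 V, with n = 2 electrons in the balanced equation.
Q = [Cr³⁺(aq)]^2 / ([Hg²⁺(aq)]·[Cr²⁺(aq)]^2) = 0.000533, so log Q = −3.273 and E = +1.26 − (0.0542/2)(−3.273) = +1.3487 V.
Then ΔG = −nFE = −2 × 96500 × +1.3487 J/mol = −260 kJ/mol.

−260 kJ/mol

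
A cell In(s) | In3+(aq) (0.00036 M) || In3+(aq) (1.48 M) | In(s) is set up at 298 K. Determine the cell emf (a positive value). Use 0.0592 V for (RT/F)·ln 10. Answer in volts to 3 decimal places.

For a concentration cell E°cell = 0, since both electrodes use the same couple.
The compartment with the higher In3+(aq) concentration (1.48 M) acts as the cathode; ions are reduced there and produced at the dilute (0.00036 M) anode.
With n = 3, Ecell = −(0.0592/3)·log([dilute]/[conc]) = −(0.0592/3)·log(0.00036/1.48) = +0.071 V.

0.071 V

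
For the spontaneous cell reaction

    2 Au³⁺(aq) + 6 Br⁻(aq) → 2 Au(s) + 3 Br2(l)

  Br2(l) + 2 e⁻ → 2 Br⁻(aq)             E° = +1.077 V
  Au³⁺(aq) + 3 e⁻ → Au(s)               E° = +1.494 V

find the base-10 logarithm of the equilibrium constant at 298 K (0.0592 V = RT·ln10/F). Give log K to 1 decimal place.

log K = 42.3

The Au³⁺/Au couple is reduced (cathode); E°cell = +1.494 − (+1.077) = +0.417 V with n = 6.
At equilibrium E = 0, so log K = nE°cell / 0.0592 = (6)(+0.417) / 0.0592 = 42.3.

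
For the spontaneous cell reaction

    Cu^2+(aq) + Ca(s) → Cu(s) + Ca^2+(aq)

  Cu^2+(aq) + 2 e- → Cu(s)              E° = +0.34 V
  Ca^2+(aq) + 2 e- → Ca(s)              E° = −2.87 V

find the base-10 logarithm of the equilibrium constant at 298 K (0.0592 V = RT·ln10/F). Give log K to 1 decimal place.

The Cu²⁺/Cu couple is reduced (cathode); E°cell = +0.34 − (−2.87) = +3.21 V with n = 2.
At equilibrium E = 0, so log K = nE°cell / 0.0592 = (2)(+3.21) / 0.0592 = 108.4.

log K = 108.4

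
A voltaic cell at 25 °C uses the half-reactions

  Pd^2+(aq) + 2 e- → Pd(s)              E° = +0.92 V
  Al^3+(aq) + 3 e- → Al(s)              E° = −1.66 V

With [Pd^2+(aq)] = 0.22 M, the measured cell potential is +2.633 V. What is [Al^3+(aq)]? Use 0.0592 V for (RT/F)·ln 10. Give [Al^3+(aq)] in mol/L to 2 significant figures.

0.00021 M

With Pd²⁺/Pd at the cathode and Al³⁺/Al at the anode, E°cell = +0.92 − (−1.66) = +2.58 V (n = 6).
Rearranging E = E° − (0.0592/n)·log Q gives log Q = 6(+2.58 − (+2.633))/0.0592 = −5.372.
For 3 Pd^2+(aq) + 2 Al(s) → 3 Pd(s) + 2 Al^3+(aq), the reaction quotient is Q = [Al^3+(aq)]^2 / [Pd^2+(aq)]^3.
Solving for the unknown gives log [Al^3+(aq)] = −3.672, so [Al^3+(aq)] ≈ 0.00021 M.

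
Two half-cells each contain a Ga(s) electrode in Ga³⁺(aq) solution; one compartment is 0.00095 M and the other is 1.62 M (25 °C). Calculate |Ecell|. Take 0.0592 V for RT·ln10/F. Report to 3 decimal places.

For a concentration cell E°cell = 0, since both electrodes use the same couple.
The compartment with the higher Ga³⁺(aq) concentration (1.62 M) acts as the cathode; ions are reduced there and produced at the dilute (0.00095 M) anode.
With n = 3, Ecell = −(0.0592/3)·log([dilute]/[conc]) = −(0.0592/3)·log(0.00095/1.62) = +0.064 V.

0.064 V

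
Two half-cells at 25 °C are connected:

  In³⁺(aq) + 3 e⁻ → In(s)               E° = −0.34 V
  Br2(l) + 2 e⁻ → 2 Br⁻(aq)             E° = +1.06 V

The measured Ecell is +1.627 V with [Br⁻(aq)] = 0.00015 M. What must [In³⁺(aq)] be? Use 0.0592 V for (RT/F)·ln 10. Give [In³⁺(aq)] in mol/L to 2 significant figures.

0.93 M

With Br₂/Br⁻ at the cathode and In³⁺/In at the anode, E°cell = +1.06 − (−0.34) = +1.40 V (n = 6).
Rearranging E = E° − (0.0592/n)·log Q gives log Q = 6(+1.40 − (+1.627))/0.0592 = −23.007.
For 3 Br2(l) + 2 In(s) → 6 Br⁻(aq) + 2 In³⁺(aq), the reaction quotient is Q = [Br⁻(aq)]^6·[In³⁺(aq)]^2.
Substituting the known concentrations and solving, log [In³⁺(aq)] = −0.032 and [In³⁺(aq)] = 0.93 M.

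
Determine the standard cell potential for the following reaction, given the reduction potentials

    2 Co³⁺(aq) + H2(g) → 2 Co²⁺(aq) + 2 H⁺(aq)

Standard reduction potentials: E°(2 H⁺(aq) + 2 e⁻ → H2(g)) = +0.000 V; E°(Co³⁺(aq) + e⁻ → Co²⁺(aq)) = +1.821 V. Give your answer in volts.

+1.821 V

In the reaction as written, Co³⁺(aq) is reduced (cathode) and H⁺(aq) is produced by oxidation at the anode.
E°cell = E°(cathode) − E°(anode) = +1.821 − (+0.000) = +1.821 V.
The positive value indicates the reaction is spontaneous as written.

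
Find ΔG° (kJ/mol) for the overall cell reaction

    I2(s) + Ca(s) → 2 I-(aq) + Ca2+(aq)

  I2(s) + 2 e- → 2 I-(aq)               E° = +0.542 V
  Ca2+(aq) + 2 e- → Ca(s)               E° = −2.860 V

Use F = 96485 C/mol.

In the reaction as written I2(s) is reduced, so the I₂/I⁻ couple is the cathode and Ca²⁺/Ca is the anode.
E°cell = +0.542 − (−2.860) = +3.402 V; balancing electrons gives n = 2.
ΔG° = −nFE°cell = −(2)(96485)(+3.402) J/mol = −656 kJ/mol.

−656 kJ/mol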